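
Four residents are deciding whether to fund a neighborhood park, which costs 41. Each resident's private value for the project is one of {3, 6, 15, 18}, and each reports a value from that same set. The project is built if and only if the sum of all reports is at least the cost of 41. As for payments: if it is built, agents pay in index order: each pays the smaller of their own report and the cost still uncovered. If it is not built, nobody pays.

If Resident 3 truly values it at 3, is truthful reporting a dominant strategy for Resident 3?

Check each profile of the others' reports and compare truth against every alternative report.
Others report (3, 15, 18): truth gives 0, best alternative gives -3.
Others report (3, 18, 15): truth gives 0, best alternative gives -3.
Others report (3, 18, 18): truth gives 0, best alternative gives -3.
Others report (6, 15, 15): truth gives 0, best alternative gives -3.
Others report (6, 15, 18): truth gives 0, best alternative gives -3.
Others report (6, 18, 15): truth gives 0, best alternative gives -3.
(Remaining 58 profiles checked similarly; truth is weakly best in each.)
In every case the truthful report is at least as good as any alternative, so it is a dominant strategy.

Yes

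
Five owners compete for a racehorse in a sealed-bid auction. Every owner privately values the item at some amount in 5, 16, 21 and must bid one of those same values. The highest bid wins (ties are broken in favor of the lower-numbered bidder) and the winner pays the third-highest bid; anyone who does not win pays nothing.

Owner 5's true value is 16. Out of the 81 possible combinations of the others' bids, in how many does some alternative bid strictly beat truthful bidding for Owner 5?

Others bid (5, 5, 5, 16): truth gives 0; bid 21 gives 11 > 0. Violating.
Others bid (5, 5, 16, 5): truth gives 0; bid 21 gives 11 > 0. Violating.
Others bid (5, 16, 5, 5): truth gives 0; bid 21 gives 11 > 0. Violating.
Others bid (16, 5, 5, 5): truth gives 0; bid 21 gives 11 > 0. Violating.
Others bid (5, 5, 5, 5): truth gives 11; no alternative beats it.
Others bid (5, 5, 5, 21): truth gives 0; no alternative beats it.
(Checking all 81 profiles: 4 have a profitable deviation, 77 do not.)

4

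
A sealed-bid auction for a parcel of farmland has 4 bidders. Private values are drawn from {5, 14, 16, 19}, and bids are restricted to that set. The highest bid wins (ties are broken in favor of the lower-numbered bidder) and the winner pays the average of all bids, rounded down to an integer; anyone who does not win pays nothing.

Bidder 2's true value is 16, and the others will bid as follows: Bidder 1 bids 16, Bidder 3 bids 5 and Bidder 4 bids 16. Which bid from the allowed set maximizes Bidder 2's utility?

Bid 5: loses, pays 0, utility 0.
Bid 14: loses, pays 0, utility 0.
Bid 16: loses, pays 0, utility 0.
Bid 19: wins, pays 14, utility 16 - 14 = 2.
The best choice is 19 with utility 2.

19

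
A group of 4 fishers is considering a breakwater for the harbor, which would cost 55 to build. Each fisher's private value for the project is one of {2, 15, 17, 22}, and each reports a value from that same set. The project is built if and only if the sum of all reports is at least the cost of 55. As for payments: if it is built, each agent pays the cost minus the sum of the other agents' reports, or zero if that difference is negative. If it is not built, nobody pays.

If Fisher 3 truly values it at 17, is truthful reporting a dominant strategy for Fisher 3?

Check each profile of the others' reports and compare truth against every alternative report.
Others report (15, 22, 22): truth gives 17, best alternative gives 17.
Others report (17, 17, 22): truth gives 17, best alternative gives 17.
Others report (17, 22, 17): truth gives 17, best alternative gives 17.
Others report (17, 22, 22): truth gives 17, best alternative gives 17.
Others report (22, 15, 22): truth gives 17, best alternative gives 17.
Others report (22, 17, 17): truth gives 17, best alternative gives 17.
(Remaining 58 profiles checked similarly; truth is weakly best in each.)
In every case the truthful report is at least as good as any alternative, so it is a dominant strategy.

Yes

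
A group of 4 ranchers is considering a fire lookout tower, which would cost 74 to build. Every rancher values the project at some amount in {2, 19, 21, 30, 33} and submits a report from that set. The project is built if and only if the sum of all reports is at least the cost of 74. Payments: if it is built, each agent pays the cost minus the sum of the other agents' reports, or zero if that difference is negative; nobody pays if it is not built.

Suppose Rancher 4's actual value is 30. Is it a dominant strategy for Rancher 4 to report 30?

Check each profile of the others' reports and compare truth against every alternative report.
Others report (19, 30, 30): truth gives 30, best alternative gives 30.
Others report (19, 30, 33): truth gives 30, best alternative gives 30.
Others report (19, 33, 30): truth gives 30, best alternative gives 30.
Others report (19, 33, 33): truth gives 30, best alternative gives 30.
Others report (21, 21, 33): truth gives 30, best alternative gives 30.
Others report (21, 30, 30): truth gives 30, best alternative gives 30.
(Remaining 119 profiles checked similarly; truth is weakly best in each.)
In every case the truthful report is at least as good as any alternative, so it is a dominant strategy.

Yes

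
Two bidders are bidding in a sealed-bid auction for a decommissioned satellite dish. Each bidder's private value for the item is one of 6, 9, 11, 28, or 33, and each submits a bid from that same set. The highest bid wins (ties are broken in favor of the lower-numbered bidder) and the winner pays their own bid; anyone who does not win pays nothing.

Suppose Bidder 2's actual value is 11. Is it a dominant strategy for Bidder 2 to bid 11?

No

Consider the case where Bidder 1 bids 6.
Truthful bid 11: wins, pays 11, utility 11 - 11 = 0.
Bid 9 instead: wins, pays 9, utility 11 - 9 = 2.
Since 2 > 0, bidding 9 is strictly better here, so truthful bidding is not dominant.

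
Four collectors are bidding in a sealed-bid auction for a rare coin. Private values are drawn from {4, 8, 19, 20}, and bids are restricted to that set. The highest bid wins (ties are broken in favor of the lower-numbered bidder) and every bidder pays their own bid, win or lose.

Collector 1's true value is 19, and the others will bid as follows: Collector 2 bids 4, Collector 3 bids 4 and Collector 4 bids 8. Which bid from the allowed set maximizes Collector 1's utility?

Bid 4: loses but pays 4, utility -4.
Bid 8: wins, pays 8, utility 19 - 8 = 11.
Bid 19: wins, pays 19, utility 19 - 19 = 0.
Bid 20: wins, pays 20, utility 19 - 20 = -1.
The best choice is 8 with utility 11.

8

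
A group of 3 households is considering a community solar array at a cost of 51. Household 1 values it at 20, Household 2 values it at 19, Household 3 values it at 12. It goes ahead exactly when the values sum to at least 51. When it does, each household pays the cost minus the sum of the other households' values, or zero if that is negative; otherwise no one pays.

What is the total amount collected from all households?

Total value 51 ≥ cost 51, so it is built.
Household 1: others sum to 31; max(0, 51 - 31) = 20.
Household 2: others sum to 32; max(0, 51 - 32) = 19.
Household 3: others sum to 39; max(0, 51 - 39) = 12.
Total collected = 20 + 19 + 12 = 51.

51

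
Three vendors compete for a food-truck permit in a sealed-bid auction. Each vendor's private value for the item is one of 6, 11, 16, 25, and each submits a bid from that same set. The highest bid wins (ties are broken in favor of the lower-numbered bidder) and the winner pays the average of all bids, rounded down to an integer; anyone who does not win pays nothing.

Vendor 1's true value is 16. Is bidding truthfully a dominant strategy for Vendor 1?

Consider the case where Vendor 2 bids 6 and Vendor 3 bids 6.
Truthful bid 16: wins, pays 9, utility 16 - 9 = 7.
Bid 6 instead: wins, pays 6, utility 16 - 6 = 10.
Since 10 > 7, bidding 6 is strictly better here, so truthful bidding is not dominant.

No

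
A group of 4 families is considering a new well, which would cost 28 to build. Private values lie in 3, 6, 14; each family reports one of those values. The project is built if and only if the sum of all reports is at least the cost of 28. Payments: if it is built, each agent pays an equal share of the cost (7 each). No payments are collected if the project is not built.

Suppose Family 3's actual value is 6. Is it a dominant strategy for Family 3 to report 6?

Consider the case where Family 1 reports 3, Family 2 reports 6 and Family 4 reports 14.
Truthful report 6: project built, pays 7, utility 6 - 7 = -1.
Report 3 instead: project not built, utility 0.
Since 0 > -1, reporting 3 is strictly better here, so truthful reporting is not dominant.

No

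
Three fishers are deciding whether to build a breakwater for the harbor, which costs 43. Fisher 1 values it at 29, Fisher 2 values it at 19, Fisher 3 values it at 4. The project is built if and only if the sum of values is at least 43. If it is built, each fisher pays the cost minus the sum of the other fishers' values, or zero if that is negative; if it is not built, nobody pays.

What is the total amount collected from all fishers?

Total value 52 ≥ cost 43, so it is built.
Fisher 1: others sum to 23; max(0, 43 - 23) = 20.
Fisher 2: others sum to 33; max(0, 43 - 33) = 10.
Fisher 3: others sum to 48; max(0, 43 - 48) = 0.
Total collected = 20 + 10 + 0 = 30.

30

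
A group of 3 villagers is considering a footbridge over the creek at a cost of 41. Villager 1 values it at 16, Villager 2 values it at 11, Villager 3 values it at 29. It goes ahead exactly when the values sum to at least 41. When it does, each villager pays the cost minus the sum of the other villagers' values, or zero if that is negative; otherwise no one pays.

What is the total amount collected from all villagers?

Total value 56 ≥ cost 41, so it is built.
Villager 1: others sum to 40; max(0, 41 - 40) = 1.
Villager 2: others sum to 45; max(0, 41 - 45) = 0.
Villager 3: others sum to 27; max(0, 41 - 27) = 14.
Total collected = 1 + 0 + 14 = 15.

15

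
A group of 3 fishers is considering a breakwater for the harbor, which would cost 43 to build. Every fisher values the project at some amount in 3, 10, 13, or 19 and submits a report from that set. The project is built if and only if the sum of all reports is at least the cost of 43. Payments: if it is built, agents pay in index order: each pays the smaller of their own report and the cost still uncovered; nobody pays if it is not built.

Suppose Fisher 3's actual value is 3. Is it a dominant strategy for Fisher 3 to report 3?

Yes

Check each profile of the others' reports and compare truth against every alternative report.
Others report (19, 19): truth gives 0, best alternative gives -2.
Others report (3, 3): truth gives 0, best alternative gives 0.
Others report (3, 10): truth gives 0, best alternative gives 0.
Others report (3, 13): truth gives 0, best alternative gives 0.
Others report (3, 19): truth gives 0, best alternative gives 0.
Others report (10, 3): truth gives 0, best alternative gives 0.
(Remaining 10 profiles checked similarly; truth is weakly best in each.)
In every case the truthful report is at least as good as any alternative, so it is a dominant strategy.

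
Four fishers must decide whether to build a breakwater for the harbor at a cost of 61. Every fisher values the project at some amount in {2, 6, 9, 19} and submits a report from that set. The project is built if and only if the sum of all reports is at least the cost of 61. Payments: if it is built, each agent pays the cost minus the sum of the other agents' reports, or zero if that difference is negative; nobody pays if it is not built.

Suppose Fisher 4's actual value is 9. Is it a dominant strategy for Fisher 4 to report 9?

Yes

Check each profile of the others' reports and compare truth against every alternative report.
Others report (19, 19, 19): truth gives 5, best alternative gives 5.
Others report (2, 2, 2): truth gives 0, best alternative gives 0.
Others report (2, 2, 6): truth gives 0, best alternative gives 0.
Others report (2, 2, 9): truth gives 0, best alternative gives 0.
Others report (2, 2, 19): truth gives 0, best alternative gives 0.
Others report (2, 6, 2): truth gives 0, best alternative gives 0.
(Remaining 58 profiles checked similarly; truth is weakly best in each.)
In every case the truthful report is at least as good as any alternative, so it is a dominant strategy.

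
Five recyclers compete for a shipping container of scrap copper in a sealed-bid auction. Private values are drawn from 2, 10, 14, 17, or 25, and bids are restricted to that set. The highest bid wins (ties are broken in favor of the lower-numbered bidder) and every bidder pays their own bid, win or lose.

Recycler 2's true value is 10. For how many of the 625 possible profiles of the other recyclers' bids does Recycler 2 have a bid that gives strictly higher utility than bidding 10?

617

Others bid (2, 2, 2, 14): truth gives -10; bid 2 gives -2 > -10. Violating.
Others bid (2, 2, 2, 17): truth gives -10; bid 2 gives -2 > -10. Violating.
Others bid (2, 2, 2, 25): truth gives -10; bid 2 gives -2 > -10. Violating.
Others bid (2, 2, 10, 14): truth gives -10; bid 2 gives -2 > -10. Violating.
Others bid (2, 2, 2, 2): truth gives 0; no alternative beats it.
Others bid (2, 2, 2, 10): truth gives 0; no alternative beats it.
(Checking all 625 profiles: 617 have a profitable deviation, 8 do not.)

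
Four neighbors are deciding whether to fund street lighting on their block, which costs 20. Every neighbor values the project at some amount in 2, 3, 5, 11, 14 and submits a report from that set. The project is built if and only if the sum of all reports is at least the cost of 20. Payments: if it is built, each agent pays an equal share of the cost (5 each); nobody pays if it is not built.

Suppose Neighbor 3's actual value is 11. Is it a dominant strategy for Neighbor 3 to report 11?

Consider the case where Neighbor 1 reports 2, Neighbor 2 reports 2 and Neighbor 4 reports 2.
Truthful report 11: project not built, utility 0.
Report 14 instead: project built, pays 5, utility 11 - 5 = 6.
Since 6 > 0, reporting 14 is strictly better here, so truthful reporting is not dominant.

No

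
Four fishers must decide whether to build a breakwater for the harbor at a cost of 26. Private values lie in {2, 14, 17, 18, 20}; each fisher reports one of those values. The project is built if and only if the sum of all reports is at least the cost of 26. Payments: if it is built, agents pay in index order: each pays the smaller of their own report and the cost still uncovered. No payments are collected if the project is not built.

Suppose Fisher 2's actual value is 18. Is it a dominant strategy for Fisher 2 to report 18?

No

Consider the case where Fisher 1 reports 2, Fisher 3 reports 2 and Fisher 4 reports 14.
Truthful report 18: project built, pays 18, utility 18 - 18 = 0.
Report 14 instead: project built, pays 14, utility 18 - 14 = 4.
Since 4 > 0, reporting 14 is strictly better here, so truthful reporting is not dominant.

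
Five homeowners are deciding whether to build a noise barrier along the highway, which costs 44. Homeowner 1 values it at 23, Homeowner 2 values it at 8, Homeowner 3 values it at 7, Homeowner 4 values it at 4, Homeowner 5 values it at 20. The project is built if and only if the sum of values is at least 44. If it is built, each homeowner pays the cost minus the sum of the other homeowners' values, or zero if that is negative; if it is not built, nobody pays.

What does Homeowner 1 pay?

5

Total value 62 ≥ cost 44, so the project is built.
The other homeowners' values sum to 39.
Cost minus that sum is 44 - 39 = 5.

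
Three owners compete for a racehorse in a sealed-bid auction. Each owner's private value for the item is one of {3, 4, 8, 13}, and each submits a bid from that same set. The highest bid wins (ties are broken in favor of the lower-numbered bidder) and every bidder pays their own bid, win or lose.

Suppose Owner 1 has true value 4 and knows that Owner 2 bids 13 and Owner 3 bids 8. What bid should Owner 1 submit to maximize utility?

Bid 3: loses but pays 3, utility -3.
Bid 4: loses but pays 4, utility -4.
Bid 8: loses but pays 8, utility -8.
Bid 13: wins, pays 13, utility 4 - 13 = -9.
The best choice is 3 with utility -3.

3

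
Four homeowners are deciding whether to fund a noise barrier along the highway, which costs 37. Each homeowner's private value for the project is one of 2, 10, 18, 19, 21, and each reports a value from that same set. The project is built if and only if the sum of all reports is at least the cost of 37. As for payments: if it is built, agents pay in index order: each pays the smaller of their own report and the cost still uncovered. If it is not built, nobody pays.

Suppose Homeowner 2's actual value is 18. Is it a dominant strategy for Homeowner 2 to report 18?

No

Consider the case where Homeowner 1 reports 2, Homeowner 3 reports 10 and Homeowner 4 reports 18.
Truthful report 18: project built, pays 18, utility 18 - 18 = 0.
Report 10 instead: project built, pays 10, utility 18 - 10 = 8.
Since 8 > 0, reporting 10 is strictly better here, so truthful reporting is not dominant.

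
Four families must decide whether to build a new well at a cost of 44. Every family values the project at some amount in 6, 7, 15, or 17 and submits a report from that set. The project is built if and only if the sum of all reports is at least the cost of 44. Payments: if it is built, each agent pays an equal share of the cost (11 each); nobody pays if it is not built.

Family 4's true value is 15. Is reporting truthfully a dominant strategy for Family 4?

Consider the case where Family 1 reports 6, Family 2 reports 6 and Family 3 reports 15.
Truthful report 15: project not built, utility 0.
Report 17 instead: project built, pays 11, utility 15 - 11 = 4.
Since 4 > 0, reporting 17 is strictly better here, so truthful reporting is not dominant.

No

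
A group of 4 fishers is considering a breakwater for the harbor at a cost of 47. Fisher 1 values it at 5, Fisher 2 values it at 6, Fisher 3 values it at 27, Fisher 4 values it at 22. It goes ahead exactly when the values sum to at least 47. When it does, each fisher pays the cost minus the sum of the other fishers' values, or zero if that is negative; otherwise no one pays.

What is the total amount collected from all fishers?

Total value 60 ≥ cost 47, so it is built.
Fisher 1: others sum to 55; max(0, 47 - 55) = 0.
Fisher 2: others sum to 54; max(0, 47 - 54) = 0.
Fisher 3: others sum to 33; max(0, 47 - 33) = 14.
Fisher 4: others sum to 38; max(0, 47 - 38) = 9.
Total collected = 0 + 0 + 14 + 9 = 23.

23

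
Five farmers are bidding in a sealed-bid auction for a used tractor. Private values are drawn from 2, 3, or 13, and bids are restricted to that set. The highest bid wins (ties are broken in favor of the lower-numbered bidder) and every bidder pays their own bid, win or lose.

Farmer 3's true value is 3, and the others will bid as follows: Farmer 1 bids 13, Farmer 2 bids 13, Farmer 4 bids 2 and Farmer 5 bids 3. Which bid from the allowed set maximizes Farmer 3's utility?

2

Bid 2: loses but pays 2, utility -2.
Bid 3: loses but pays 3, utility -3.
Bid 13: loses but pays 13, utility -13.
The best choice is 2 with utility -2.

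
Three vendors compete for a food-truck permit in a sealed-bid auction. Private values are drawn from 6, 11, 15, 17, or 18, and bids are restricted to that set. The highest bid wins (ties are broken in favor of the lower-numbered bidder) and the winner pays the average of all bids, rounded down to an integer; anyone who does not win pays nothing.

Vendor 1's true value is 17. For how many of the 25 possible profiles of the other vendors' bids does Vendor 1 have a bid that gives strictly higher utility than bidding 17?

Others bid (6, 6): truth gives 8; bid 6 gives 11 > 8. Violating.
Others bid (6, 11): truth gives 6; bid 11 gives 8 > 6. Violating.
Others bid (6, 18): truth gives 0; bid 18 gives 3 > 0. Violating.
Others bid (11, 6): truth gives 6; bid 11 gives 8 > 6. Violating.
Others bid (6, 15): truth gives 5; no alternative beats it.
Others bid (6, 17): truth gives 4; no alternative beats it.
(Checking all 25 profiles: 10 have a profitable deviation, 15 do not.)

10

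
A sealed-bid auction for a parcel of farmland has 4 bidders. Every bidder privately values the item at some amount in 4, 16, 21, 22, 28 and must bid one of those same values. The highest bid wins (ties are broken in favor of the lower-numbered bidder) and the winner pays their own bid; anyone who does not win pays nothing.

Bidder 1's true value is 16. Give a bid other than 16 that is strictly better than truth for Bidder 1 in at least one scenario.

Suppose Bidder 2 bids 4, Bidder 3 bids 4 and Bidder 4 bids 4.
Bid 16: wins, pays 16, utility 16 - 16 = 0.
Bid 4: wins, pays 4, utility 16 - 4 = 12.
So bidding 4 beats truth here (12 > 0).

4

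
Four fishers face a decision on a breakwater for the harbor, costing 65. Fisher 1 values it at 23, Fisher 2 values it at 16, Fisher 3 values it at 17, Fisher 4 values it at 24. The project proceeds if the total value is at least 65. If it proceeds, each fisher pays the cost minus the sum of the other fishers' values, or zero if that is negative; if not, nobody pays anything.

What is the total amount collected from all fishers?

20

Total value 80 ≥ cost 65, so it is built.
Fisher 1: others sum to 57; max(0, 65 - 57) = 8.
Fisher 2: others sum to 64; max(0, 65 - 64) = 1.
Fisher 3: others sum to 63; max(0, 65 - 63) = 2.
Fisher 4: others sum to 56; max(0, 65 - 56) = 9.
Total collected = 8 + 1 + 2 + 9 = 20.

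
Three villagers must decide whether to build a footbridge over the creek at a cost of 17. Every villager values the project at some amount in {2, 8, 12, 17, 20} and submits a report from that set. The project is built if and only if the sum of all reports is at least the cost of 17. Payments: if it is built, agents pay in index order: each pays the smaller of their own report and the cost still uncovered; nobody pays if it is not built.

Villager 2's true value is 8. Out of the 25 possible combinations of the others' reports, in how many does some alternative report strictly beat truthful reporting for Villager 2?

Others report (2, 17): truth gives 0; report 2 gives 6 > 0. Violating.
Others report (2, 20): truth gives 0; report 2 gives 6 > 0. Violating.
Others report (8, 8): truth gives 0; report 2 gives 6 > 0. Violating.
Others report (8, 12): truth gives 0; report 2 gives 6 > 0. Violating.
Others report (2, 2): truth gives 0; no alternative beats it.
Others report (2, 8): truth gives 0; no alternative beats it.
(Checking all 25 profiles: 10 have a profitable deviation, 15 do not.)

10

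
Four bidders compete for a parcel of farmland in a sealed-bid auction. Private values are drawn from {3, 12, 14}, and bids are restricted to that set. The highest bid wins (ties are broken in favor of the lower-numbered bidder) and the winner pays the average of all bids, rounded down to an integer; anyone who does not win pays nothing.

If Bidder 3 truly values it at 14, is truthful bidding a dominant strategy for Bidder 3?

Consider the case where Bidder 1 bids 3, Bidder 2 bids 3 and Bidder 4 bids 12.
Truthful bid 14: wins, pays 8, utility 14 - 8 = 6.
Bid 12 instead: wins, pays 7, utility 14 - 7 = 7.
Since 7 > 6, bidding 12 is strictly better here, so truthful bidding is not dominant.

No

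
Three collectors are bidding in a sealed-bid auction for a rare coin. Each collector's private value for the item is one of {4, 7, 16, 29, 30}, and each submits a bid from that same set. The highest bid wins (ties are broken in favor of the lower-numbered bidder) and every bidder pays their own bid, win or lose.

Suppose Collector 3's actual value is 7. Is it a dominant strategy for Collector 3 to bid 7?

Consider the case where Collector 1 bids 4 and Collector 2 bids 7.
Truthful bid 7: loses but pays 7, utility -7.
Bid 4 instead: loses but pays 4, utility -4.
Since -4 > -7, bidding 4 is strictly better here, so truthful bidding is not dominant.

No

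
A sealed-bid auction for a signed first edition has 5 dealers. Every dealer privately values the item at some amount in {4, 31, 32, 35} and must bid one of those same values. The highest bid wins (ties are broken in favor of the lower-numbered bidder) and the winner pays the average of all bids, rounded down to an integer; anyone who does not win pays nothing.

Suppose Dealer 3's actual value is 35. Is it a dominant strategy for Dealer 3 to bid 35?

Consider the case where Dealer 1 bids 4, Dealer 2 bids 4, Dealer 4 bids 4 and Dealer 5 bids 4.
Truthful bid 35: wins, pays 10, utility 35 - 10 = 25.
Bid 31 instead: wins, pays 9, utility 35 - 9 = 26.
Since 26 > 25, bidding 31 is strictly better here, so truthful bidding is not dominant.

No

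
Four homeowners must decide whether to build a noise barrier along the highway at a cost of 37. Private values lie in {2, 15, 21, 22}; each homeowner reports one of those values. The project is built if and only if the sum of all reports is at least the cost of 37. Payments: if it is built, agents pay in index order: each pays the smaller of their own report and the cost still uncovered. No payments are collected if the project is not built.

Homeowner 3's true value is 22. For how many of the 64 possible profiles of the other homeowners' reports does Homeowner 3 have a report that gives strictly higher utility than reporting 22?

Others report (2, 2, 15): truth gives 0; report 21 gives 1 > 0. Violating.
Others report (2, 2, 21): truth gives 0; report 15 gives 7 > 0. Violating.
Others report (2, 2, 22): truth gives 0; report 15 gives 7 > 0. Violating.
Others report (2, 15, 15): truth gives 2; report 15 gives 7 > 2. Violating.
Others report (2, 2, 2): truth gives 0; no alternative beats it.
Others report (2, 15, 2): truth gives 2; no alternative beats it.
(Checking all 64 profiles: 24 have a profitable deviation, 40 do not.)

24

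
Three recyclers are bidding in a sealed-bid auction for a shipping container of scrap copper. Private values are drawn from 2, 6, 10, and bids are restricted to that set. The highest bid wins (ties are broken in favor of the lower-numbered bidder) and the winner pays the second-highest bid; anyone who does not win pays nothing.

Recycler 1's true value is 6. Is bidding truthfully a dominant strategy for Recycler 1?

Yes

Check each profile of the others' bids and compare truth against every alternative bid.
Others bid (2, 2): truth gives 4, best alternative gives 4.
Others bid (2, 6): truth gives 0, best alternative gives 0.
Others bid (2, 10): truth gives 0, best alternative gives 0.
Others bid (6, 2): truth gives 0, best alternative gives 0.
Others bid (6, 6): truth gives 0, best alternative gives 0.
Others bid (6, 10): truth gives 0, best alternative gives 0.
(Remaining 3 profiles checked similarly; truth is weakly best in each.)
In every case the truthful bid is at least as good as any alternative, so it is a dominant strategy.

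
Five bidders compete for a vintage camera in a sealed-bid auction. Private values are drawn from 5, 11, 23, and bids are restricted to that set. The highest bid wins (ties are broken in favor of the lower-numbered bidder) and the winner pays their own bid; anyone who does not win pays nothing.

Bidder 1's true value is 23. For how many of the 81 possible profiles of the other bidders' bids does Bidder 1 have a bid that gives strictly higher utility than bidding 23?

16

Others bid (5, 5, 5, 5): truth gives 0; bid 5 gives 18 > 0. Violating.
Others bid (5, 5, 5, 11): truth gives 0; bid 11 gives 12 > 0. Violating.
Others bid (5, 5, 11, 5): truth gives 0; bid 11 gives 12 > 0. Violating.
Others bid (5, 5, 11, 11): truth gives 0; bid 11 gives 12 > 0. Violating.
Others bid (5, 5, 5, 23): truth gives 0; no alternative beats it.
Others bid (5, 5, 11, 23): truth gives 0; no alternative beats it.
(Checking all 81 profiles: 16 have a profitable deviation, 65 do not.)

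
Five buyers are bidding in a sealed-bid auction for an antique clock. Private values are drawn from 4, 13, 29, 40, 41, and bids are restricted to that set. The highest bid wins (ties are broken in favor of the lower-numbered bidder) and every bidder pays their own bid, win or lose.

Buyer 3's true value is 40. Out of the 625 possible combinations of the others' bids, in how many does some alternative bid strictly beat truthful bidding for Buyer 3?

517

Others bid (4, 4, 4, 4): truth gives 0; bid 13 gives 27 > 0. Violating.
Others bid (4, 4, 4, 13): truth gives 0; bid 13 gives 27 > 0. Violating.
Others bid (4, 4, 4, 29): truth gives 0; bid 29 gives 11 > 0. Violating.
Others bid (4, 4, 4, 41): truth gives -40; bid 41 gives -1 > -40. Violating.
Others bid (4, 4, 4, 40): truth gives 0; no alternative beats it.
Others bid (4, 4, 13, 40): truth gives 0; no alternative beats it.
(Checking all 625 profiles: 517 have a profitable deviation, 108 do not.)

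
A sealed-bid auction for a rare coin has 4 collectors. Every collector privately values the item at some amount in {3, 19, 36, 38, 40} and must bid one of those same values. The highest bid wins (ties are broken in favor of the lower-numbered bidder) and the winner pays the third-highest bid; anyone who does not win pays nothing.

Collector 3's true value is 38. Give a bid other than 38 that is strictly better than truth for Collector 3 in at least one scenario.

Suppose Collector 1 bids 3, Collector 2 bids 3 and Collector 4 bids 40.
Bid 38: loses, pays 0, utility 0.
Bid 40: wins, pays 3, utility 38 - 3 = 35.
So bidding 40 beats truth here (35 > 0).

40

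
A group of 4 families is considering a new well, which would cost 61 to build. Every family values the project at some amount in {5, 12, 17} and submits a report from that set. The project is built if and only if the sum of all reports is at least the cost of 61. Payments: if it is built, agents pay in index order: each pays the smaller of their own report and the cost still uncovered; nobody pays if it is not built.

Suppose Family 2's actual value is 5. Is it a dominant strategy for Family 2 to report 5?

Yes

Check each profile of the others' reports and compare truth against every alternative report.
Others report (17, 17, 17): truth gives 0, best alternative gives -7.
Others report (5, 5, 5): truth gives 0, best alternative gives 0.
Others report (5, 5, 12): truth gives 0, best alternative gives 0.
Others report (5, 5, 17): truth gives 0, best alternative gives 0.
Others report (5, 12, 5): truth gives 0, best alternative gives 0.
Others report (5, 12, 12): truth gives 0, best alternative gives 0.
(Remaining 21 profiles checked similarly; truth is weakly best in each.)
In every case the truthful report is at least as good as any alternative, so it is a dominant strategy.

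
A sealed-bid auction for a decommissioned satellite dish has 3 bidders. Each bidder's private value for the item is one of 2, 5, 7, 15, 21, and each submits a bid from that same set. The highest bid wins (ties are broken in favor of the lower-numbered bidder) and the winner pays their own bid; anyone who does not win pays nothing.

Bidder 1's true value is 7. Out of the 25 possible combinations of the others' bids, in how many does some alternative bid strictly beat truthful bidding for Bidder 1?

Others bid (2, 2): truth gives 0; bid 2 gives 5 > 0. Violating.
Others bid (2, 5): truth gives 0; bid 5 gives 2 > 0. Violating.
Others bid (5, 2): truth gives 0; bid 5 gives 2 > 0. Violating.
Others bid (5, 5): truth gives 0; bid 5 gives 2 > 0. Violating.
Others bid (2, 7): truth gives 0; no alternative beats it.
Others bid (2, 15): truth gives 0; no alternative beats it.
(Checking all 25 profiles: 4 have a profitable deviation, 21 do not.)

4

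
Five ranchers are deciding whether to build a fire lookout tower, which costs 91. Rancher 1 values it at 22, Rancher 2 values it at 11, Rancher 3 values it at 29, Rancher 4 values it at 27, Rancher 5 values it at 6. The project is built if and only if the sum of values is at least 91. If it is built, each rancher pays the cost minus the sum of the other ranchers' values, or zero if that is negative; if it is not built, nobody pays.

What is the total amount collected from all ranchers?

Total value 95 ≥ cost 91, so it is built.
Rancher 1: others sum to 73; max(0, 91 - 73) = 18.
Rancher 2: others sum to 84; max(0, 91 - 84) = 7.
Rancher 3: others sum to 66; max(0, 91 - 66) = 25.
Rancher 4: others sum to 68; max(0, 91 - 68) = 23.
Rancher 5: others sum to 89; max(0, 91 - 89) = 2.
Total collected = 18 + 7 + 25 + 23 + 2 = 75.

75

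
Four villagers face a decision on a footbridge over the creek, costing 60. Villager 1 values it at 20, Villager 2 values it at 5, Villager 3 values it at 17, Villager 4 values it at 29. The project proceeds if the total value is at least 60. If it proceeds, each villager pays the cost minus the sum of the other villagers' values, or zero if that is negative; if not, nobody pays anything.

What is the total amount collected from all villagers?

Total value 71 ≥ cost 60, so it is built.
Villager 1: others sum to 51; max(0, 60 - 51) = 9.
Villager 2: others sum to 66; max(0, 60 - 66) = 0.
Villager 3: others sum to 54; max(0, 60 - 54) = 6.
Villager 4: others sum to 42; max(0, 60 - 42) = 18.
Total collected = 9 + 0 + 6 + 18 = 33.

33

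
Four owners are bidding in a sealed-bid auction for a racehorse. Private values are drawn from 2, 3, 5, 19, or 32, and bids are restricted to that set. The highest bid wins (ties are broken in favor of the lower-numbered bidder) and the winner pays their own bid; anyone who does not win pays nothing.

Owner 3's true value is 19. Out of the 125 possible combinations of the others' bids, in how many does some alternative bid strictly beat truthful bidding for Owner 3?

12

Others bid (2, 2, 2): truth gives 0; bid 3 gives 16 > 0. Violating.
Others bid (2, 2, 3): truth gives 0; bid 3 gives 16 > 0. Violating.
Others bid (2, 2, 5): truth gives 0; bid 5 gives 14 > 0. Violating.
Others bid (2, 3, 2): truth gives 0; bid 5 gives 14 > 0. Violating.
Others bid (2, 2, 19): truth gives 0; no alternative beats it.
Others bid (2, 2, 32): truth gives 0; no alternative beats it.
(Checking all 125 profiles: 12 have a profitable deviation, 113 do not.)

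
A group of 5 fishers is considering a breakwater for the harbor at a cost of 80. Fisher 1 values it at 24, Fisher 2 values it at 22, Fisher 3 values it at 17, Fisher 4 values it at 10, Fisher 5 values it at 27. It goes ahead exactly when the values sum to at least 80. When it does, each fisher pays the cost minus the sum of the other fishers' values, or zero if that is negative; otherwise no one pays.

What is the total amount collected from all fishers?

13

Total value 100 ≥ cost 80, so it is built.
Fisher 1: others sum to 76; max(0, 80 - 76) = 4.
Fisher 2: others sum to 78; max(0, 80 - 78) = 2.
Fisher 3: others sum to 83; max(0, 80 - 83) = 0.
Fisher 4: others sum to 90; max(0, 80 - 90) = 0.
Fisher 5: others sum to 73; max(0, 80 - 73) = 7.
Total collected = 4 + 2 + 0 + 0 + 7 = 13.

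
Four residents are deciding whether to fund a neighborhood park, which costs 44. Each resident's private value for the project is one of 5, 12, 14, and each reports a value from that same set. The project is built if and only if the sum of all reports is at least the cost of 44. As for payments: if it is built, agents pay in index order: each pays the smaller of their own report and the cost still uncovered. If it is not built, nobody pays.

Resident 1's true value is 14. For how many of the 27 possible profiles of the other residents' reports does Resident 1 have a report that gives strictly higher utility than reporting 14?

Others report (5, 14, 14): truth gives 0; report 12 gives 2 > 0. Violating.
Others report (12, 12, 12): truth gives 0; report 12 gives 2 > 0. Violating.
Others report (12, 12, 14): truth gives 0; report 12 gives 2 > 0. Violating.
Others report (12, 14, 12): truth gives 0; report 12 gives 2 > 0. Violating.
Others report (5, 5, 5): truth gives 0; no alternative beats it.
Others report (5, 5, 12): truth gives 0; no alternative beats it.
(Checking all 27 profiles: 11 have a profitable deviation, 16 do not.)

11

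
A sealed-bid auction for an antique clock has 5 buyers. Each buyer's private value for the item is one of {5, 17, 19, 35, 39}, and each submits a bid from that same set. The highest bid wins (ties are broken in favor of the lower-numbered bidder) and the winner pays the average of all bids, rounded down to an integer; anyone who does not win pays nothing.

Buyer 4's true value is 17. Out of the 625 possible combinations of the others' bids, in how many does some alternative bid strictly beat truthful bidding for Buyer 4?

38

Others bid (5, 5, 5, 19): truth gives 0; bid 19 gives 7 > 0. Violating.
Others bid (5, 5, 17, 5): truth gives 0; bid 19 gives 7 > 0. Violating.
Others bid (5, 5, 17, 17): truth gives 0; bid 19 gives 5 > 0. Violating.
Others bid (5, 5, 17, 19): truth gives 0; bid 19 gives 4 > 0. Violating.
Others bid (5, 5, 5, 5): truth gives 10; no alternative beats it.
Others bid (5, 5, 5, 17): truth gives 8; no alternative beats it.
(Checking all 625 profiles: 38 have a profitable deviation, 587 do not.)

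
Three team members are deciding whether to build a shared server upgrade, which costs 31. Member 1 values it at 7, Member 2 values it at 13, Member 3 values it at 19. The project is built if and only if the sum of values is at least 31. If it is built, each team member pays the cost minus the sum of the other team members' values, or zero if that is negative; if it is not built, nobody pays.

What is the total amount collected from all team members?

16

Total value 39 ≥ cost 31, so it is built.
Member 1: others sum to 32; max(0, 31 - 32) = 0.
Member 2: others sum to 26; max(0, 31 - 26) = 5.
Member 3: others sum to 20; max(0, 31 - 20) = 11.
Total collected = 0 + 5 + 11 = 16.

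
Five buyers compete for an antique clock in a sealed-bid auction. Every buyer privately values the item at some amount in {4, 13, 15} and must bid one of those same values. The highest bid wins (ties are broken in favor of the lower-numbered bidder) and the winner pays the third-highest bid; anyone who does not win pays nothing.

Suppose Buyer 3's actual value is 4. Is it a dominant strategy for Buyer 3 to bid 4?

Yes

Check each profile of the others' bids and compare truth against every alternative bid.
Others bid (4, 4, 13, 13): truth gives 0, best alternative gives -9.
Others bid (4, 4, 4, 4): truth gives 0, best alternative gives 0.
Others bid (4, 4, 4, 13): truth gives 0, best alternative gives 0.
Others bid (4, 4, 4, 15): truth gives 0, best alternative gives 0.
Others bid (4, 4, 13, 4): truth gives 0, best alternative gives 0.
Others bid (4, 4, 13, 15): truth gives 0, best alternative gives 0.
(Remaining 75 profiles checked similarly; truth is weakly best in each.)
In every case the truthful bid is at least as good as any alternative, so it is a dominant strategy.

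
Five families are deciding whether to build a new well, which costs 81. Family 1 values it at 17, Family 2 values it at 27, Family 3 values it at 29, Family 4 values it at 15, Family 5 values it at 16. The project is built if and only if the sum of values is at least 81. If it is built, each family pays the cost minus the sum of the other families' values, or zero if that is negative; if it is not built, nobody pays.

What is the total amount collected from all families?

10

Total value 104 ≥ cost 81, so it is built.
Family 1: others sum to 87; max(0, 81 - 87) = 0.
Family 2: others sum to 77; max(0, 81 - 77) = 4.
Family 3: others sum to 75; max(0, 81 - 75) = 6.
Family 4: others sum to 89; max(0, 81 - 89) = 0.
Family 5: others sum to 88; max(0, 81 - 88) = 0.
Total collected = 0 + 4 + 6 + 0 + 0 = 10.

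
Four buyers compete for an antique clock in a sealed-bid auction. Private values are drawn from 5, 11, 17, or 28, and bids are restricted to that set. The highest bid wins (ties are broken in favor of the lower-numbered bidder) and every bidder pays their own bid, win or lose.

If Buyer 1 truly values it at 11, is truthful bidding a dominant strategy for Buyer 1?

Consider the case where Buyer 2 bids 5, Buyer 3 bids 5 and Buyer 4 bids 5.
Truthful bid 11: wins, pays 11, utility 11 - 11 = 0.
Bid 5 instead: wins, pays 5, utility 11 - 5 = 6.
Since 6 > 0, bidding 5 is strictly better here, so truthful bidding is not dominant.

No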